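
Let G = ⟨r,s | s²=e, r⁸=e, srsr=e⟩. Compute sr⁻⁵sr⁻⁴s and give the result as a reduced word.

Multiply left to right, reducing at each step:
  s · r⁻⁵ = r⁵s
  (r⁵s) · s = r⁵
  (r⁵) · r⁻⁴ = r
  r · s = rs

Answer: rs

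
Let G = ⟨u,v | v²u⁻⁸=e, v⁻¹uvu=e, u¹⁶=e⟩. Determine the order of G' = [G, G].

G' = [G, G] is generated by all commutators. The generator-pair commutators are: [u, v] = u².
The subgroup they normally generate is {e, u², u⁴, u⁶, u⁸, u¹⁰, u¹², u¹⁴}, of order 8.
Check: |G/G'| = 32/8 = 4 is the order of the abelianisation.

Answer: 8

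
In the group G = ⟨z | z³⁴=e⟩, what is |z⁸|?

Compute successive powers until reaching e:
  (z⁸)¹ = z⁸, (z⁸)² = z¹⁶, (z⁸)³ = z²⁴, (z⁸)⁴ = z³², (z⁸)⁵ = z⁶, (z⁸)⁶ = z¹⁴, (z⁸)⁷ = z²², (z⁸)⁸ = z³⁰, (z⁸)⁹ = z⁴, (z⁸)¹⁰ = z¹², (z⁸)¹¹ = z²⁰, (z⁸)¹² = z²⁸, (z⁸)¹³ = z², (z⁸)¹⁴ = z¹⁰, (z⁸)¹⁵ = z¹⁸, (z⁸)¹⁶ = z²⁶, (z⁸)¹⁷ = e.
The smallest positive k with (z⁸)ᵏ = e is 17.

Answer: 17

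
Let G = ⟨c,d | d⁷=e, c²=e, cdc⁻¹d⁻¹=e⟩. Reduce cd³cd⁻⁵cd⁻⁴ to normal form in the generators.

Multiply left to right, reducing at each step:
  c · d³ = cd³
  (cd³) · c = d³
  (d³) · d⁻⁵ = d⁵
  (d⁵) · c = cd⁵
  (cd⁵) · d⁻⁴ = cd

Answer: cd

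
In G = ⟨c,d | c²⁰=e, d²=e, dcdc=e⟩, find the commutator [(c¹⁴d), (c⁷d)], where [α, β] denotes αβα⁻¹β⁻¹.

[(c¹⁴d), (c⁷d)] = (c¹⁴d)·(c⁷d)·(c¹⁴d)⁻¹·(c⁷d)⁻¹.
  (c¹⁴d) · (c⁷d) = c⁷
  (c⁷) · (c¹⁴d) = cd
  (cd) · (c⁷d) = c¹⁴

Answer: c¹⁴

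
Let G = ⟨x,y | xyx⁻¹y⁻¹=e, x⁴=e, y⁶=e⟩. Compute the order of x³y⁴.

Compute successive powers until reaching e:
  (x³y⁴)¹ = x³y⁴, (x³y⁴)² = x²y², (x³y⁴)³ = x, (x³y⁴)⁴ = y⁴, (x³y⁴)⁵ = x³y², (x³y⁴)⁶ = x², (x³y⁴)⁷ = xy⁴, (x³y⁴)⁸ = y², (x³y⁴)⁹ = x³, (x³y⁴)¹⁰ = x²y⁴, (x³y⁴)¹¹ = xy², (x³y⁴)¹² = e.
The smallest positive k with (x³y⁴)ᵏ = e is 12.

Answer: 12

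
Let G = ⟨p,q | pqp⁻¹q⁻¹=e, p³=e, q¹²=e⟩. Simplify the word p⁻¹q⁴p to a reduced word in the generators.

Multiply left to right, reducing at each step:
  (p²) · q⁴ = p²q⁴
  (p²q⁴) · p = q⁴

Answer: q⁴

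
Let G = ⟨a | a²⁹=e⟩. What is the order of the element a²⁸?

Compute successive powers until reaching e:
  (a²⁸)¹ = a²⁸, (a²⁸)² = a²⁷, (a²⁸)³ = a²⁶, (a²⁸)⁴ = a²⁵, (a²⁸)⁵ = a²⁴, (a²⁸)⁶ = a²³, (a²⁸)⁷ = a²², (a²⁸)⁸ = a²¹, (a²⁸)⁹ = a²⁰, (a²⁸)¹⁰ = a¹⁹, (a²⁸)¹¹ = a¹⁸, (a²⁸)¹² = a¹⁷, (a²⁸)¹³ = a¹⁶, (a²⁸)¹⁴ = a¹⁵, (a²⁸)¹⁵ = a¹⁴, (a²⁸)¹⁶ = a¹³, (a²⁸)¹⁷ = a¹², (a²⁸)¹⁸ = a¹¹, (a²⁸)¹⁹ = a¹⁰, (a²⁸)²⁰ = a⁹, (a²⁸)²¹ = a⁸, (a²⁸)²² = a⁷, (a²⁸)²³ = a⁶, (a²⁸)²⁴ = a⁵, (a²⁸)²⁵ = a⁴, (a²⁸)²⁶ = a³, (a²⁸)²⁷ = a², (a²⁸)²⁸ = a, (a²⁸)²⁹ = e.
The smallest positive k with (a²⁸)ᵏ = e is 29.

Answer: 29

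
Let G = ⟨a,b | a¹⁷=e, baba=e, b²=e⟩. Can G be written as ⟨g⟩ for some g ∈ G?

Every cyclic group is abelian. But a·b = ab while b·a = a¹⁶b, so a·b ≠ b·a and G is not abelian. Hence G is not cyclic.

Answer: No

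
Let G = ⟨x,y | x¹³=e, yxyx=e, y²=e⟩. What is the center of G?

An element z ∈ Z(G) iff z commutes with every generator.
For example e is central: e·x = x = x·e; e·y = y = y·e.
Whereas x ∉ Z(G) since x·y = xy ≠ x¹²y = y·x.
Checking each of the 26 elements this way gives Z(G) = {e}, of order 1.

Answer: {e}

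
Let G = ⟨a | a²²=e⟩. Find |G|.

G is generated by a single element, so G is cyclic. The relator gives a²² = e and no smaller power is forced to be e, so the 22 powers {a, e, a², a³, a⁴, a⁵, a⁶, a⁷, a⁸, a⁹, a²¹, a²⁰, a¹², a¹³, a¹¹, a¹⁰, a¹⁴, a¹⁵, a¹⁶, a¹⁷, a¹⁸, a¹⁹} are distinct. Hence |G| = 22.

Answer: 22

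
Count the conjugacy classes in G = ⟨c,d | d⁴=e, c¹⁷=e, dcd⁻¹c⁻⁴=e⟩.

The conjugacy classes (representative and size) are:
  [e] (size 1), [c⁴] (size 4), [c²] (size 4), [c⁵] (size 4), [c¹¹] (size 4), [c⁷d] (size 17), [c³d²] (size 17), [c⁹d³] (size 17).
Class equation: 1 + 4 + 4 + 4 + 4 + 17 + 17 + 17 = 68 = |G|. So G has 8 conjugacy classes.

Answer: 8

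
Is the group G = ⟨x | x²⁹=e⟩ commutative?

G has a single generator, so G is cyclic and hence abelian.

Answer: Yes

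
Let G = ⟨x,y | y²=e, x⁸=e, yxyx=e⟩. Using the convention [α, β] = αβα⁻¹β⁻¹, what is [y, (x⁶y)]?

[y, (x⁶y)] = y·(x⁶y)·y⁻¹·(x⁶y)⁻¹.
  y · (x⁶y) = x²
  (x²) · y = x²y
  (x²y) · (x⁶y) = x⁴

Answer: x⁴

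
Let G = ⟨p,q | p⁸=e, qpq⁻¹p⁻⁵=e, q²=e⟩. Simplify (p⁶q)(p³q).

Compute (p⁶q) · (p³q) by multiplying left to right and reducing via the relations at each step:
  (p⁶q) · p³ = p⁵q
  (p⁵q) · q = p⁵

Answer: p⁵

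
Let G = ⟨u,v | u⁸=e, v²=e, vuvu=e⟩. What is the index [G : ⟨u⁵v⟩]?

First find ord(u⁵v) by computing successive powers:
  (u⁵v)¹ = u⁵v, (u⁵v)² = e.
So |⟨u⁵v⟩| = ord(u⁵v) = 2. With |G| = 16, by Lagrange [G : ⟨u⁵v⟩] = 16/2 = 8.

Answer: 8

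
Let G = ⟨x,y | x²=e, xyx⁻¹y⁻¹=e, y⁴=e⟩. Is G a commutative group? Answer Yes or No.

Each pair of generators commutes: x·y = xy = y·x. Since the generators pairwise commute, every element of G commutes with every other, so G is abelian.

Answer: Yes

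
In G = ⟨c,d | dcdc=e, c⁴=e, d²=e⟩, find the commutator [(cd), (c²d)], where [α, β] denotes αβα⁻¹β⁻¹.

[(cd), (c²d)] = (cd)·(c²d)·(cd)⁻¹·(c²d)⁻¹.
  (cd) · (c²d) = c³
  (c³) · (cd) = d
  d · (c²d) = c²

Answer: c²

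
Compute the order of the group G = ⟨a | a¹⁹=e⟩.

G is generated by a single element, so G is cyclic. The relator gives a¹⁹ = e and no smaller power is forced to be e, so the 19 powers {a, e, a², a³, a⁴, a⁵, a⁶, a⁷, a⁸, a⁹, a¹², a¹³, a¹¹, a¹⁰, a¹⁴, a¹⁵, a¹⁶, a¹⁷, a¹⁸} are distinct. Hence |G| = 19.

Answer: 19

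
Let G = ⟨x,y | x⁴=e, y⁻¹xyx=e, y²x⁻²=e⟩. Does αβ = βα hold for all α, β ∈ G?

x·y = xy but y·x = xy⁻¹, so x·y ≠ y·x and G is not abelian.

Answer: No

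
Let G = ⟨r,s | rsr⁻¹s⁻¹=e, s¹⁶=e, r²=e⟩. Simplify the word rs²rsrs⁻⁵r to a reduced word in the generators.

Multiply left to right, reducing at each step:
  r · s² = rs²
  (rs²) · r = s²
  (s²) · s = s³
  (s³) · r = rs³
  (rs³) · s⁻⁵ = rs¹⁴
  (rs¹⁴) · r = s¹⁴

Answer: s¹⁴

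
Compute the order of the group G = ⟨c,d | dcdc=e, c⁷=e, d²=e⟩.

Enumerate words in the generators, reducing via the relations: the distinct elements are
  {c, d, e, cd, c², c³, c⁴, c⁵, c⁶, c²d, c³d, c⁴d, c⁵d, c⁶d}.
No further products give new elements, so |G| = 14.

Answer: 14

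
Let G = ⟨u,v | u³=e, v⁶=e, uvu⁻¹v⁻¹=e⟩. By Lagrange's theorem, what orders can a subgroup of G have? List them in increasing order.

|G| = 18 = 2 · 3². By Lagrange's theorem the order of any subgroup divides 18; the divisors of 18 are 1, 2, 3, 6, 9, 18.

Answer: 1, 2, 3, 6, 9, 18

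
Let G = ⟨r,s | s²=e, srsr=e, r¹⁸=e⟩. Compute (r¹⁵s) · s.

Compute (r¹⁵s) · s by multiplying left to right and reducing via the relations at each step:
  (r¹⁵s) · s = r¹⁵

Answer: r¹⁵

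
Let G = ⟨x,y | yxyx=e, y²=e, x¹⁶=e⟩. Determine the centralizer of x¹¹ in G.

⟨x¹¹⟩ ⊆ C_G(x¹¹) since powers of x¹¹ commute with x¹¹; so |C_G(x¹¹)| ≥ |⟨x¹¹⟩| = 16.
By orbit–stabilizer, |C_G(x¹¹)| = |G| / |conj. class of x¹¹| = 32 / 2 = 16.
The 16 elements commuting with x¹¹ are {e, x, x², x³, x⁴, x⁵, x⁶, x⁷, x⁸, x⁹, x¹⁰, x¹¹, x¹², x¹³, x¹⁴, x¹⁵}.

Answer: {e, x, x², x³, x⁴, x⁵, x⁶, x⁷, x⁸, x⁹, x¹⁰, x¹¹, x¹², x¹³, x¹⁴, x¹⁵}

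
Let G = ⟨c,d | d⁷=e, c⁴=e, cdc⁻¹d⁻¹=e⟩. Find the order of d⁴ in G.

Compute successive powers until reaching e:
  (d⁴)¹ = d⁴, (d⁴)² = d, (d⁴)³ = d⁵, (d⁴)⁴ = d², (d⁴)⁵ = d⁶, (d⁴)⁶ = d³, (d⁴)⁷ = e.
The smallest positive k with (d⁴)ᵏ = e is 7.

Answer: 7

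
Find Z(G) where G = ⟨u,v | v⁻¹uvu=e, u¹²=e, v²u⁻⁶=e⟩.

An element z ∈ Z(G) iff z commutes with every generator.
For example u⁶ is central: (u⁶)·u = u⁷ = u·(u⁶); (u⁶)·v = v⁻¹ = v·(u⁶).
Whereas u ∉ Z(G) since u·v = uv ≠ u⁵v⁻¹ = v·u.
Checking each of the 24 elements this way gives Z(G) = {e, u⁶}, of order 2.

Answer: {e, u⁶}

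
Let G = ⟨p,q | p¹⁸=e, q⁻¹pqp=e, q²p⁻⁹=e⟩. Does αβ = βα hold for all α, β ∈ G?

p·q = pq but q·p = p⁸q⁻¹, so p·q ≠ q·p and G is not abelian.

Answer: No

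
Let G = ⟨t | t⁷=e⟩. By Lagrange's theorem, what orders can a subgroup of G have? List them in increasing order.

|G| = 7 = 7. By Lagrange's theorem the order of any subgroup divides 7; the divisors of 7 are 1, 7.

Answer: 1, 7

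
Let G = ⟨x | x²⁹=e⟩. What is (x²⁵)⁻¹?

The order of (x²⁵) is 29 (smallest k with (x²⁵)ᵏ = e), so (x²⁵)⁻¹ = (x²⁵)²⁸ = x⁴.
Check: (x²⁵) · (x⁴) → (x²⁵) · x⁴ = e, giving e as required.

Answer: x⁴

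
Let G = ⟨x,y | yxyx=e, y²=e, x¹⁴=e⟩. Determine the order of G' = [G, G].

G' = [G, G] is generated by all commutators. The generator-pair commutators are: [x, y] = x².
The subgroup they normally generate is {e, x², x⁴, x⁶, x⁸, x¹⁰, x¹²}, of order 7.
Check: |G/G'| = 28/7 = 4 is the order of the abelianisation.

Answer: 7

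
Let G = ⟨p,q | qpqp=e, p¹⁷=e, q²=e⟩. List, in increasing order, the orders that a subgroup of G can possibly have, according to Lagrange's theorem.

|G| = 34 = 2 · 17. By Lagrange's theorem the order of any subgroup divides 34; the divisors of 34 are 1, 2, 17, 34.

Answer: 1, 2, 17, 34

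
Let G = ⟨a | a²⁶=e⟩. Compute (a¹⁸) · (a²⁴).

Compute (a¹⁸) · (a²⁴) by multiplying left to right and reducing via the relations at each step:
  (a¹⁸) · a²⁴ = a¹⁶

Answer: a¹⁶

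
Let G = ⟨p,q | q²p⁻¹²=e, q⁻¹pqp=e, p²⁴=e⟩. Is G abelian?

p·q = pq but q·p = p¹¹q⁻¹, so p·q ≠ q·p and G is not abelian.

Answer: No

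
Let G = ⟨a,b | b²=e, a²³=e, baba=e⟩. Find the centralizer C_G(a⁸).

⟨a⁸⟩ ⊆ C_G(a⁸) since powers of a⁸ commute with a⁸; so |C_G(a⁸)| ≥ |⟨a⁸⟩| = 23.
By orbit–stabilizer, |C_G(a⁸)| = |G| / |conj. class of a⁸| = 46 / 2 = 23.
The 23 elements commuting with a⁸ are {e, a, a², a³, a⁴, a⁵, a⁶, a⁷, a⁸, a⁹, a¹⁰, a¹¹, a¹², a¹³, a¹⁴, a¹⁵, a¹⁶, a¹⁷, a¹⁸, a¹⁹, a²⁰, a²¹, a²²}.

Answer: {e, a, a², a³, a⁴, a⁵, a⁶, a⁷, a⁸, a⁹, a¹⁰, a¹¹, a¹², a¹³, a¹⁴, a¹⁵, a¹⁶, a¹⁷, a¹⁸, a¹⁹, a²⁰, a²¹, a²²}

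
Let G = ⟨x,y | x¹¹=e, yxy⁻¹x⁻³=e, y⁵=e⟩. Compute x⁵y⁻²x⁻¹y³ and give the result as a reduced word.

Multiply left to right, reducing at each step:
  (x⁵) · y⁻² = x⁵y³
  (x⁵y³) · x⁻¹ = y³
  (y³) · y³ = y

Answer: y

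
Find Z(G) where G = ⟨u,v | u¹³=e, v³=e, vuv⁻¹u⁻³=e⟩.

An element z ∈ Z(G) iff z commutes with every generator.
For example e is central: e·u = u = u·e; e·v = v = v·e.
Whereas u ∉ Z(G) since u·v = uv ≠ u³v = v·u.
Checking each of the 39 elements this way gives Z(G) = {e}, of order 1.

Answer: {e}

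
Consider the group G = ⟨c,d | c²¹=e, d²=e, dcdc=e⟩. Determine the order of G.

Enumerate words in the generators, reducing via the relations: the distinct elements are
  {c, d, e, cd, c², c³, c⁴, c⁵, c⁶, c⁷, c⁸, c⁹, c²d, c²⁰, c³d, c¹², c¹³, c¹¹, c¹⁰, c¹⁴, c¹⁵, c¹⁶, c¹⁷, c¹⁸, c¹⁹, c⁴d, c⁵d, c⁶d, c⁷d, c⁸d, c⁹d, c²⁰d, c¹²d, c¹³d, c¹¹d, c¹⁰d, c¹⁴d, c¹⁵d, c¹⁶d, c¹⁷d, c¹⁸d, c¹⁹d}.
No further products give new elements, so |G| = 42.

Answer: 42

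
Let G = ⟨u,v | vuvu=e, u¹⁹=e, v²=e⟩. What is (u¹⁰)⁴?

Compute successive powers of (u¹⁰), reducing at each step:
  (u¹⁰)²: (u¹⁰) · u¹⁰ = u
  (u¹⁰)³: u · u¹⁰ = u¹¹
  (u¹⁰)⁴: (u¹¹) · u¹⁰ = u²

Answer: u²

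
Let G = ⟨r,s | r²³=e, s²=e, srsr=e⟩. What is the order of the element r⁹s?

Compute successive powers until reaching e:
  (r⁹s)¹ = r⁹s, (r⁹s)² = e.
The smallest positive k with (r⁹s)ᵏ = e is 2.

Answer: 2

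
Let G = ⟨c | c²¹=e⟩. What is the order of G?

G is generated by a single element, so G is cyclic. The relator gives c²¹ = e and no smaller power is forced to be e, so the 21 powers {c, e, c², c³, c⁴, c⁵, c⁶, c⁷, c⁸, c⁹, c²⁰, c¹², c¹³, c¹¹, c¹⁰, c¹⁴, c¹⁵, c¹⁶, c¹⁷, c¹⁸, c¹⁹} are distinct. Hence |G| = 21.

Answer: 21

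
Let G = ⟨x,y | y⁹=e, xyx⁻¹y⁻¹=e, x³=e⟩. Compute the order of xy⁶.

Compute successive powers until reaching e:
  (xy⁶)¹ = xy⁶, (xy⁶)² = x²y³, (xy⁶)³ = e.
The smallest positive k with (xy⁶)ᵏ = e is 3.

Answer: 3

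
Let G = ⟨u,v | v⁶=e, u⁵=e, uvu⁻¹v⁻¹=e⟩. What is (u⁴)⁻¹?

The order of (u⁴) is 5 (smallest k with (u⁴)ᵏ = e), so (u⁴)⁻¹ = (u⁴)⁴ = u.
Check: (u⁴) · u → (u⁴) · u = e, giving e as required.

Answer: u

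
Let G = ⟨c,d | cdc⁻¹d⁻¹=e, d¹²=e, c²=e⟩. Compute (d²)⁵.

Compute successive powers of (d²), reducing at each step:
  (d²)²: (d²) · d² = d⁴
  (d²)³: (d⁴) · d² = d⁶
  (d²)⁴: (d⁶) · d² = d⁸
  (d²)⁵: (d⁸) · d² = d¹⁰

Answer: d¹⁰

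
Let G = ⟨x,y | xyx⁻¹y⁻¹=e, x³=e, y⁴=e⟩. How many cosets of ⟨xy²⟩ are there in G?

First find ord(xy²) by computing successive powers:
  (xy²)¹ = xy², (xy²)² = x², (xy²)³ = y², (xy²)⁴ = x, (xy²)⁵ = x²y², (xy²)⁶ = e.
So |⟨xy²⟩| = ord(xy²) = 6. With |G| = 12, by Lagrange [G : ⟨xy²⟩] = 12/6 = 2.

Answer: 2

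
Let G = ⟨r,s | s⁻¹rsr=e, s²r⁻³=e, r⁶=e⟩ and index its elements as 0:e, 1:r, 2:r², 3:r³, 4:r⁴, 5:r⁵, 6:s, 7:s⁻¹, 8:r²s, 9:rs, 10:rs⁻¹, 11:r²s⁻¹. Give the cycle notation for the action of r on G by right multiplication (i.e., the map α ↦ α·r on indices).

(0 1 2 3 4 5)(6 11 10 7 8 9)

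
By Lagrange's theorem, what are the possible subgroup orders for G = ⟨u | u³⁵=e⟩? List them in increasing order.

|G| = 35 = 5 · 7. By Lagrange's theorem the order of any subgroup divides 35; the divisors of 35 are 1, 5, 7, 35.

Answer: 1, 5, 7, 35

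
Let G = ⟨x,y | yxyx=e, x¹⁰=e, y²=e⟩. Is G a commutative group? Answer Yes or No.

x·y = xy but y·x = x⁹y, so x·y ≠ y·x and G is not abelian.

Answer: No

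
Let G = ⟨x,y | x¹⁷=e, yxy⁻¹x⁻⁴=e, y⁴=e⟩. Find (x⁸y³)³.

Compute successive powers of (x⁸y³), reducing at each step:
  (x⁸y³)²: (x⁸y³) · x⁸ = x¹⁰y³;   (x¹⁰y³) · y³ = x¹⁰y²
  (x⁸y³)³: (x¹⁰y²) · x⁸ = x²y²;   (x²y²) · y³ = x²y

Answer: x²y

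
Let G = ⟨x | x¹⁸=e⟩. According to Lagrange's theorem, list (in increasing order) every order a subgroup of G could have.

|G| = 18 = 2 · 3². By Lagrange's theorem the order of any subgroup divides 18; the divisors of 18 are 1, 2, 3, 6, 9, 18.

Answer: 1, 2, 3, 6, 9, 18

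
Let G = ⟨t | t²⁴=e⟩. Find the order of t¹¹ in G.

Compute successive powers until reaching e:
  (t¹¹)¹ = t¹¹, (t¹¹)² = t²², (t¹¹)³ = t⁹, (t¹¹)⁴ = t²⁰, (t¹¹)⁵ = t⁷, (t¹¹)⁶ = t¹⁸, (t¹¹)⁷ = t⁵, (t¹¹)⁸ = t¹⁶, (t¹¹)⁹ = t³, (t¹¹)¹⁰ = t¹⁴, (t¹¹)¹¹ = t, (t¹¹)¹² = t¹², (t¹¹)¹³ = t²³, (t¹¹)¹⁴ = t¹⁰, (t¹¹)¹⁵ = t²¹, (t¹¹)¹⁶ = t⁸, (t¹¹)¹⁷ = t¹⁹, (t¹¹)¹⁸ = t⁶, (t¹¹)¹⁹ = t¹⁷, (t¹¹)²⁰ = t⁴, (t¹¹)²¹ = t¹⁵, (t¹¹)²² = t², (t¹¹)²³ = t¹³, (t¹¹)²⁴ = e.
The smallest positive k with (t¹¹)ᵏ = e is 24.

Answer: 24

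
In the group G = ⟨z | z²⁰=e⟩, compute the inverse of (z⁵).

The order of (z⁵) is 4 (smallest k with (z⁵)ᵏ = e), so (z⁵)⁻¹ = (z⁵)³ = z¹⁵.
Check: (z⁵) · (z¹⁵) → (z⁵) · z¹⁵ = e, giving e as required.

Answer: z¹⁵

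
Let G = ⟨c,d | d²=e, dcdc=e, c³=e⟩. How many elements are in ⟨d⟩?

|⟨d⟩| equals the order of d. Compute successive powers until reaching e:
  d¹ = d, d² = e.
The smallest positive k with dᵏ = e is 2, so |⟨d⟩| = 2.

Answer: 2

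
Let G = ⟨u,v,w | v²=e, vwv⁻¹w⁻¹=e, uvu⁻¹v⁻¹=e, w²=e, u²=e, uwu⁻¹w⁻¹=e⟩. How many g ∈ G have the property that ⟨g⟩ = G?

⟨g⟩ = G would require ord(g) = |G| = 8, but the maximum element order in G is 2 < 8. So G is not cyclic and no single element generates it: the count is 0.

Answer: 0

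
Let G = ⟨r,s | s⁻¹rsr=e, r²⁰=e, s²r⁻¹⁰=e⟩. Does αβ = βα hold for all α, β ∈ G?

r·s = rs but s·r = r⁹s⁻¹, so r·s ≠ s·r and G is not abelian.

Answer: No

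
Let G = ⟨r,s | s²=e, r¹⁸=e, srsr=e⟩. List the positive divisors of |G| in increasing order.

|G| = 36 = 2² · 3². By Lagrange's theorem the order of any subgroup divides 36; the divisors of 36 are 1, 2, 3, 4, 6, 9, 12, 18, 36.

Answer: 1, 2, 3, 4, 6, 9, 12, 18, 36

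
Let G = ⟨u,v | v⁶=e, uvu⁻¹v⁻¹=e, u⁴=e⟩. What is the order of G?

Enumerate words in the generators, reducing via the relations: the distinct elements are
  {e, u, v, uv, u², u³, v², v³, v⁴, v⁵, uv², uv³, uv⁴, uv⁵, u²v, u³v, u²v², u²v³, u²v⁴, u²v⁵, u³v², u³v³, u³v⁴, u³v⁵}.
No further products give new elements, so |G| = 24.

Answer: 24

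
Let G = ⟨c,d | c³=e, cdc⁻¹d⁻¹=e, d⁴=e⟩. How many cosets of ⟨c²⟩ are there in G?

First find ord(c²) by computing successive powers:
  (c²)¹ = c², (c²)² = c, (c²)³ = e.
So |⟨c²⟩| = ord(c²) = 3. With |G| = 12, by Lagrange [G : ⟨c²⟩] = 12/3 = 4.

Answer: 4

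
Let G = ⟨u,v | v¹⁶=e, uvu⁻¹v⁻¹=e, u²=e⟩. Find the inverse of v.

The order of v is 16 (smallest k with vᵏ = e), so v⁻¹ = v¹⁵ = v¹⁵.
Check: v · (v¹⁵) → v · v¹⁵ = e, giving e as required.

Answer: v¹⁵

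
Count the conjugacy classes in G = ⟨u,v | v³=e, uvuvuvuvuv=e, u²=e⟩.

The conjugacy classes (representative and size) are:
  [e] (size 1), [uvuv²uvuv²u] (size 15), [vuvuv²u] (size 20), [uv²uv²u] (size 12), [v²uvuv²] (size 12).
Class equation: 1 + 15 + 20 + 12 + 12 = 60 = |G|. So G has 5 conjugacy classes.

Answer: 5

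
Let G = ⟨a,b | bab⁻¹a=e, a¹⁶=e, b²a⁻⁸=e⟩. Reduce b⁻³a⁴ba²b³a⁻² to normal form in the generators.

Multiply left to right, reducing at each step:
  b · a⁴ = a⁴b⁻¹
  (a⁴b⁻¹) · b = a⁴
  (a⁴) · a² = a⁶
  (a⁶) · b³ = a⁶b⁻¹
  (a⁶b⁻¹) · a⁻² = b

Answer: b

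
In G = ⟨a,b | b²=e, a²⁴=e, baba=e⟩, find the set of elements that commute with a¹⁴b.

⟨a¹⁴b⟩ ⊆ C_G(a¹⁴b) since powers of a¹⁴b commute with a¹⁴b; so |C_G(a¹⁴b)| ≥ |⟨a¹⁴b⟩| = 2.
By orbit–stabilizer, |C_G(a¹⁴b)| = |G| / |conj. class of a¹⁴b| = 48 / 12 = 4.
The 4 elements commuting with a¹⁴b are {e, a¹², a²b, a¹⁴b}.

Answer: {e, a¹², a²b, a¹⁴b}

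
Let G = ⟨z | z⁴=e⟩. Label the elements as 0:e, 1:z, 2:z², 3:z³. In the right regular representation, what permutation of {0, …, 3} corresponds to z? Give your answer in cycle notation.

(0 1 2 3)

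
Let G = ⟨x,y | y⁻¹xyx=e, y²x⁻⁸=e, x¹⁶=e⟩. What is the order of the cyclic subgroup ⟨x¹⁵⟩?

|⟨x¹⁵⟩| equals the order of x¹⁵. Compute successive powers until reaching e:
  (x¹⁵)¹ = x¹⁵, (x¹⁵)² = x¹⁴, (x¹⁵)³ = x¹³, (x¹⁵)⁴ = x¹², (x¹⁵)⁵ = x¹¹, (x¹⁵)⁶ = x¹⁰, (x¹⁵)⁷ = x⁹, (x¹⁵)⁸ = x⁸, (x¹⁵)⁹ = x⁷, (x¹⁵)¹⁰ = x⁶, (x¹⁵)¹¹ = x⁵, (x¹⁵)¹² = x⁴, (x¹⁵)¹³ = x³, (x¹⁵)¹⁴ = x², (x¹⁵)¹⁵ = x, (x¹⁵)¹⁶ = e.
The smallest positive k with (x¹⁵)ᵏ = e is 16, so |⟨x¹⁵⟩| = 16.

Answer: 16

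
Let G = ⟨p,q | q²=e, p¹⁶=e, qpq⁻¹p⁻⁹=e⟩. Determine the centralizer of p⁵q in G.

⟨p⁵q⟩ ⊆ C_G(p⁵q) since powers of p⁵q commute with p⁵q; so |C_G(p⁵q)| ≥ |⟨p⁵q⟩| = 16.
By orbit–stabilizer, |C_G(p⁵q)| = |G| / |conj. class of p⁵q| = 32 / 2 = 16.
The 16 elements commuting with p⁵q are {e, p², p⁴, p⁶, p⁸, p¹⁰, p¹², p¹⁴, p⁹q, pq, p¹¹q, p³q, p¹³q, p⁵q, p¹⁵q, p⁷q}.

Answer: {e, p², p⁴, p⁶, p⁸, p¹⁰, p¹², p¹⁴, p⁹q, pq, p¹¹q, p³q, p¹³q, p⁵q, p¹⁵q, p⁷q}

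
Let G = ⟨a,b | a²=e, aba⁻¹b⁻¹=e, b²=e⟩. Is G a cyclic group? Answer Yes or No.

|G| = 4, but the maximum element order in G is 2 < 4. No single element generates all of G, so G is not cyclic.

Answer: No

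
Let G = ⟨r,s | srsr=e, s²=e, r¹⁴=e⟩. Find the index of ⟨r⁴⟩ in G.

First find ord(r⁴) by computing successive powers:
  (r⁴)¹ = r⁴, (r⁴)² = r⁸, (r⁴)³ = r¹², (r⁴)⁴ = r², (r⁴)⁵ = r⁶, (r⁴)⁶ = r¹⁰, (r⁴)⁷ = e.
So |⟨r⁴⟩| = ord(r⁴) = 7. With |G| = 28, by Lagrange [G : ⟨r⁴⟩] = 28/7 = 4.

Answer: 4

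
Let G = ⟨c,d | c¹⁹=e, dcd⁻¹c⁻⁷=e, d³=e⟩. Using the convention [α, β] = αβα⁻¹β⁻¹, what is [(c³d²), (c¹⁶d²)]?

[(c³d²), (c¹⁶d²)] = (c³d²)·(c¹⁶d²)·(c³d²)⁻¹·(c¹⁶d²)⁻¹.
  (c³d²) · (c¹⁶d²) = c⁸d
  (c⁸d) · (c¹⁷d) = c¹³d²
  (c¹³d²) · (c²d) = c¹⁶

Answer: c¹⁶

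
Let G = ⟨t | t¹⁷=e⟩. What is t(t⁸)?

Compute t · (t⁸) by multiplying left to right and reducing via the relations at each step:
  t · t⁸ = t⁹

Answer: t⁹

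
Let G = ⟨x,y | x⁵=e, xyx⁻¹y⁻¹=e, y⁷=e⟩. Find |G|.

Enumerate words in the generators, reducing via the relations: the distinct elements are
  {e, x, y, xy, x², x³, x⁴, y², y³, y⁴, y⁵, y⁶, xy², xy³, xy⁴, xy⁵, xy⁶, x²y, x³y, x⁴y, x²y², x²y³, x²y⁴, x²y⁵, x²y⁶, x³y², x³y³, x³y⁴, x³y⁵, x³y⁶, x⁴y², x⁴y³, x⁴y⁴, x⁴y⁵, x⁴y⁶}.
No further products give new elements, so |G| = 35.

Answer: 35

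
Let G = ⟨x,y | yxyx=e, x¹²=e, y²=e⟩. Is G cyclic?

Every cyclic group is abelian. But x·y = xy while y·x = x¹¹y, so x·y ≠ y·x and G is not abelian. Hence G is not cyclic.

Answer: No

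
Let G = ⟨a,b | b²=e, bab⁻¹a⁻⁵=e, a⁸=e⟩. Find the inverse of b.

The order of b is 2 (smallest k with bᵏ = e), so b⁻¹ = b¹ = b.
Check: b · b → b · b = e, giving e as required.

Answer: b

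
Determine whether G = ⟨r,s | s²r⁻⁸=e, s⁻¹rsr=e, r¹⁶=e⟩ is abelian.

r·s = rs but s·r = r⁷s⁻¹, so r·s ≠ s·r and G is not abelian.

Answer: No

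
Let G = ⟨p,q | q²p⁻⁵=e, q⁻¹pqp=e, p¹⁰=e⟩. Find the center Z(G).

An element z ∈ Z(G) iff z commutes with every generator.
For example p⁵ is central: (p⁵)·p = p⁶ = p·(p⁵); (p⁵)·q = q⁻¹ = q·(p⁵).
Whereas p ∉ Z(G) since p·q = pq ≠ p⁴q⁻¹ = q·p.
Checking each of the 20 elements this way gives Z(G) = {e, p⁵}, of order 2.

Answer: {e, p⁵}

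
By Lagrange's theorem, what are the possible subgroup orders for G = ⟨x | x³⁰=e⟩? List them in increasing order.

|G| = 30 = 2 · 3 · 5. By Lagrange's theorem the order of any subgroup divides 30; the divisors of 30 are 1, 2, 3, 5, 6, 10, 15, 30.

Answer: 1, 2, 3, 5, 6, 10, 15, 30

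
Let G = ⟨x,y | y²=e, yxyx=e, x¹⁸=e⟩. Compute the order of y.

Compute successive powers until reaching e:
  y¹ = y, y² = e.
The smallest positive k with yᵏ = e is 2.

Answer: 2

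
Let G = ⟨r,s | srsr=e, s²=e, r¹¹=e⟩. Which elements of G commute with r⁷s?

⟨r⁷s⟩ ⊆ C_G(r⁷s) since powers of r⁷s commute with r⁷s; so |C_G(r⁷s)| ≥ |⟨r⁷s⟩| = 2.
By orbit–stabilizer, |C_G(r⁷s)| = |G| / |conj. class of r⁷s| = 22 / 11 = 2.
The 2 elements commuting with r⁷s are {e, r⁷s}.

Answer: {e, r⁷s}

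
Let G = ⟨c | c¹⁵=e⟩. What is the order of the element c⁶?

Compute successive powers until reaching e:
  (c⁶)¹ = c⁶, (c⁶)² = c¹², (c⁶)³ = c³, (c⁶)⁴ = c⁹, (c⁶)⁵ = e.
The smallest positive k with (c⁶)ᵏ = e is 5.

Answer: 5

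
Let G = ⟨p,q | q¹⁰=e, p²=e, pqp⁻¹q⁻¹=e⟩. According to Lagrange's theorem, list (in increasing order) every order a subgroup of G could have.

|G| = 20 = 2² · 5. By Lagrange's theorem the order of any subgroup divides 20; the divisors of 20 are 1, 2, 4, 5, 10, 20.

Answer: 1, 2, 4, 5, 10, 20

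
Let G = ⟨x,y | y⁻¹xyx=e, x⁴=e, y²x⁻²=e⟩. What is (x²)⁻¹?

The order of (x²) is 2 (smallest k with (x²)ᵏ = e), so (x²)⁻¹ = (x²)¹ = x².
Check: (x²) · (x²) → (x²) · x² = e, giving e as required.

Answer: x²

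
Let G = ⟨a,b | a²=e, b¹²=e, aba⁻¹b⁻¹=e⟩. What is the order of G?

Enumerate words in the generators, reducing via the relations: the distinct elements are
  {a, b, e, ab, b², b³, b⁴, b⁵, b⁶, b⁷, b⁸, b⁹, ab², ab³, ab⁴, ab⁵, ab⁶, ab⁷, ab⁸, ab⁹, b¹¹, b¹⁰, ab¹¹, ab¹⁰}.
No further products give new elements, so |G| = 24.

Answer: 24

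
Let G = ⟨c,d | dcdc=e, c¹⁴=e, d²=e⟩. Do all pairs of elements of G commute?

c·d = cd but d·c = c¹³d, so c·d ≠ d·c and G is not abelian.

Answer: No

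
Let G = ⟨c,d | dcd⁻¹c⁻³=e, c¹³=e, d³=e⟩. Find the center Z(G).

An element z ∈ Z(G) iff z commutes with every generator.
For example e is central: e·c = c = c·e; e·d = d = d·e.
Whereas c ∉ Z(G) since c·d = cd ≠ c³d = d·c.
Checking each of the 39 elements this way gives Z(G) = {e}, of order 1.

Answer: {e}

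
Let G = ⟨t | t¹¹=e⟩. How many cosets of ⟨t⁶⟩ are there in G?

First find ord(t⁶) by computing successive powers:
  (t⁶)¹ = t⁶, (t⁶)² = t, (t⁶)³ = t⁷, (t⁶)⁴ = t², (t⁶)⁵ = t⁸, (t⁶)⁶ = t³, (t⁶)⁷ = t⁹, (t⁶)⁸ = t⁴, (t⁶)⁹ = t¹⁰, (t⁶)¹⁰ = t⁵, (t⁶)¹¹ = e.
So |⟨t⁶⟩| = ord(t⁶) = 11. With |G| = 11, by Lagrange [G : ⟨t⁶⟩] = 11/11 = 1.

Answer: 1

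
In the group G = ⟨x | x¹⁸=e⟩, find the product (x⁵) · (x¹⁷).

Compute (x⁵) · (x¹⁷) by multiplying left to right and reducing via the relations at each step:
  (x⁵) · x¹⁷ = x⁴

Answer: x⁴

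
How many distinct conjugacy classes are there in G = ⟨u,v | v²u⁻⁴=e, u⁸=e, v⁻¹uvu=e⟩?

The conjugacy classes (representative and size) are:
  [e] (size 1), [u⁷] (size 2), [u⁶] (size 2), [u³] (size 2), [u⁴] (size 1), [u²v⁻¹] (size 4), [u³v⁻¹] (size 4).
Class equation: 1 + 2 + 2 + 2 + 1 + 4 + 4 = 16 = |G|. So G has 7 conjugacy classes.

Answer: 7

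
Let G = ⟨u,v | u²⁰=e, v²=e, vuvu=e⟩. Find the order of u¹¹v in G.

Compute successive powers until reaching e:
  (u¹¹v)¹ = u¹¹v, (u¹¹v)² = e.
The smallest positive k with (u¹¹v)ᵏ = e is 2.

Answer: 2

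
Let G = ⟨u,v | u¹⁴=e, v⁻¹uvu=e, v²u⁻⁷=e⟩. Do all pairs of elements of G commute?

u·v = uv but v·u = u⁶v⁻¹, so u·v ≠ v·u and G is not abelian.

Answer: No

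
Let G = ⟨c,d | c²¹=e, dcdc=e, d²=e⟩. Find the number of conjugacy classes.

The conjugacy classes (representative and size) are:
  [e] (size 1), [c²⁰] (size 2), [c²] (size 2), [c³] (size 2), [c¹⁷] (size 2), [c⁵] (size 2), [c⁶] (size 2), [c⁷] (size 2), [c⁸] (size 2), [c⁹] (size 2), [c¹⁰] (size 2), [d] (size 21).
Class equation: 1 + 2 + 2 + 2 + 2 + 2 + 2 + 2 + 2 + 2 + 2 + 21 = 42 = |G|. So G has 12 conjugacy classes.

Answer: 12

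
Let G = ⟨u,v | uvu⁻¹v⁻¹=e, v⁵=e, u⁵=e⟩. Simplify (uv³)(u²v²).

Compute (uv³) · (u²v²) by multiplying left to right and reducing via the relations at each step:
  (uv³) · u² = u³v³
  (u³v³) · v² = u³

Answer: u³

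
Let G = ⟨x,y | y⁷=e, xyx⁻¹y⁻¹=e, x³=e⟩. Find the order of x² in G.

Compute successive powers until reaching e:
  (x²)¹ = x², (x²)² = x, (x²)³ = e.
The smallest positive k with (x²)ᵏ = e is 3.

Answer: 3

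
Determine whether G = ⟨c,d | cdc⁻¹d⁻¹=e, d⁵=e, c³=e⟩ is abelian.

Each pair of generators commutes: c·d = cd = d·c. Since the generators pairwise commute, every element of G commutes with every other, so G is abelian.

Answer: Yes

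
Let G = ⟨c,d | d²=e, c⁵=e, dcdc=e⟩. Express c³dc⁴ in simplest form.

Multiply left to right, reducing at each step:
  (c³) · d = c³d
  (c³d) · c⁴ = c⁴d

Answer: c⁴d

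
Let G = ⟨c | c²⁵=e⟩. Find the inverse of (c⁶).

The order of (c⁶) is 25 (smallest k with (c⁶)ᵏ = e), so (c⁶)⁻¹ = (c⁶)²⁴ = c¹⁹.
Check: (c⁶) · (c¹⁹) → (c⁶) · c¹⁹ = e, giving e as required.

Answer: c¹⁹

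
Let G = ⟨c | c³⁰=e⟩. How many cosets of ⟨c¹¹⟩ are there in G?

First find ord(c¹¹) by computing successive powers:
  (c¹¹)¹ = c¹¹, (c¹¹)² = c²², (c¹¹)³ = c³, (c¹¹)⁴ = c¹⁴, (c¹¹)⁵ = c²⁵, (c¹¹)⁶ = c⁶, (c¹¹)⁷ = c¹⁷, (c¹¹)⁸ = c²⁸, (c¹¹)⁹ = c⁹, (c¹¹)¹⁰ = c²⁰, (c¹¹)¹¹ = c, (c¹¹)¹² = c¹², (c¹¹)¹³ = c²³, (c¹¹)¹⁴ = c⁴, (c¹¹)¹⁵ = c¹⁵, (c¹¹)¹⁶ = c²⁶, (c¹¹)¹⁷ = c⁷, (c¹¹)¹⁸ = c¹⁸, (c¹¹)¹⁹ = c²⁹, (c¹¹)²⁰ = c¹⁰, (c¹¹)²¹ = c²¹, (c¹¹)²² = c², (c¹¹)²³ = c¹³, (c¹¹)²⁴ = c²⁴, (c¹¹)²⁵ = c⁵, (c¹¹)²⁶ = c¹⁶, (c¹¹)²⁷ = c²⁷, (c¹¹)²⁸ = c⁸, (c¹¹)²⁹ = c¹⁹, (c¹¹)³⁰ = e.
So |⟨c¹¹⟩| = ord(c¹¹) = 30. With |G| = 30, by Lagrange [G : ⟨c¹¹⟩] = 30/30 = 1.

Answer: 1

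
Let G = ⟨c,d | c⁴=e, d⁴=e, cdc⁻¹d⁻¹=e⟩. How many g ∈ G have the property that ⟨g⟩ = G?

⟨g⟩ = G would require ord(g) = |G| = 16, but the maximum element order in G is 4 < 16. So G is not cyclic and no single element generates it: the count is 0.

Answer: 0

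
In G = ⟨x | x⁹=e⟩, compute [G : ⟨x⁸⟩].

First find ord(x⁸) by computing successive powers:
  (x⁸)¹ = x⁸, (x⁸)² = x⁷, (x⁸)³ = x⁶, (x⁸)⁴ = x⁵, (x⁸)⁵ = x⁴, (x⁸)⁶ = x³, (x⁸)⁷ = x², (x⁸)⁸ = x, (x⁸)⁹ = e.
So |⟨x⁸⟩| = ord(x⁸) = 9. With |G| = 9, by Lagrange [G : ⟨x⁸⟩] = 9/9 = 1.

Answer: 1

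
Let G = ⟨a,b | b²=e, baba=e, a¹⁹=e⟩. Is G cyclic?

Every cyclic group is abelian. But a·b = ab while b·a = a¹⁸b, so a·b ≠ b·a and G is not abelian. Hence G is not cyclic.

Answer: No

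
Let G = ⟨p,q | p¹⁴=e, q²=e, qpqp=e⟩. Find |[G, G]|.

G' = [G, G] is generated by all commutators. The generator-pair commutators are: [p, q] = p².
The subgroup they normally generate is {e, p², p⁴, p⁶, p⁸, p¹⁰, p¹²}, of order 7.
Check: |G/G'| = 28/7 = 4 is the order of the abelianisation.

Answer: 7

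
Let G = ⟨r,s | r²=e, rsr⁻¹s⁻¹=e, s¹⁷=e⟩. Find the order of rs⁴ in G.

Compute successive powers until reaching e:
  (rs⁴)¹ = rs⁴, (rs⁴)² = s⁸, (rs⁴)³ = rs¹², (rs⁴)⁴ = s¹⁶, (rs⁴)⁵ = rs³, (rs⁴)⁶ = s⁷, (rs⁴)⁷ = rs¹¹, (rs⁴)⁸ = s¹⁵, (rs⁴)⁹ = rs², (rs⁴)¹⁰ = s⁶, (rs⁴)¹¹ = rs¹⁰, (rs⁴)¹² = s¹⁴, (rs⁴)¹³ = rs, (rs⁴)¹⁴ = s⁵, (rs⁴)¹⁵ = rs⁹, (rs⁴)¹⁶ = s¹³, (rs⁴)¹⁷ = r, (rs⁴)¹⁸ = s⁴, (rs⁴)¹⁹ = rs⁸, (rs⁴)²⁰ = s¹², (rs⁴)²¹ = rs¹⁶, (rs⁴)²² = s³, (rs⁴)²³ = rs⁷, (rs⁴)²⁴ = s¹¹, (rs⁴)²⁵ = rs¹⁵, (rs⁴)²⁶ = s², (rs⁴)²⁷ = rs⁶, (rs⁴)²⁸ = s¹⁰, (rs⁴)²⁹ = rs¹⁴, (rs⁴)³⁰ = s, (rs⁴)³¹ = rs⁵, (rs⁴)³² = s⁹, (rs⁴)³³ = rs¹³, (rs⁴)³⁴ = e.
The smallest positive k with (rs⁴)ᵏ = e is 34.

Answer: 34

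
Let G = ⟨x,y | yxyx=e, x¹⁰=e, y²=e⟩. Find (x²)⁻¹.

The order of (x²) is 5 (smallest k with (x²)ᵏ = e), so (x²)⁻¹ = (x²)⁴ = x⁸.
Check: (x²) · (x⁸) → (x²) · x⁸ = e, giving e as required.

Answer: x⁸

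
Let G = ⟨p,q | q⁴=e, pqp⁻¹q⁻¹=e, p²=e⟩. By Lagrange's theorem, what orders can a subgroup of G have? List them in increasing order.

|G| = 8 = 2³. By Lagrange's theorem the order of any subgroup divides 8; the divisors of 8 are 1, 2, 4, 8.

Answer: 1, 2, 4, 8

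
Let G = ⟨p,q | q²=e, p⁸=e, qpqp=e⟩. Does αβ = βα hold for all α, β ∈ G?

p·q = pq but q·p = p⁷q, so p·q ≠ q·p and G is not abelian.

Answer: No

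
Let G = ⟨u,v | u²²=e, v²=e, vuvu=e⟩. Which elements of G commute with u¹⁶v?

⟨u¹⁶v⟩ ⊆ C_G(u¹⁶v) since powers of u¹⁶v commute with u¹⁶v; so |C_G(u¹⁶v)| ≥ |⟨u¹⁶v⟩| = 2.
By orbit–stabilizer, |C_G(u¹⁶v)| = |G| / |conj. class of u¹⁶v| = 44 / 11 = 4.
The 4 elements commuting with u¹⁶v are {e, u¹¹, u⁵v, u¹⁶v}.

Answer: {e, u¹¹, u⁵v, u¹⁶v}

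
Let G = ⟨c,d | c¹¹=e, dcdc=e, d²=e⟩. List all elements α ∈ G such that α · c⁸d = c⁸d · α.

⟨c⁸d⟩ ⊆ C_G(c⁸d) since powers of c⁸d commute with c⁸d; so |C_G(c⁸d)| ≥ |⟨c⁸d⟩| = 2.
By orbit–stabilizer, |C_G(c⁸d)| = |G| / |conj. class of c⁸d| = 22 / 11 = 2.
The 2 elements commuting with c⁸d are {e, c⁸d}.

Answer: {e, c⁸d}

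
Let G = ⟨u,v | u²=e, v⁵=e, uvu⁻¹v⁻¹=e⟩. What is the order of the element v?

Compute successive powers until reaching e:
  v¹ = v, v² = v², v³ = v³, v⁴ = v⁴, v⁵ = e.
The smallest positive k with vᵏ = e is 5.

Answer: 5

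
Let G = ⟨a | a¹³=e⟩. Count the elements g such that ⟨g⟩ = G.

G is cyclic of order 13. An element generates G iff its order is 13, and a cyclic group of order 13 has exactly φ(13) = 12 such elements.

Answer: 12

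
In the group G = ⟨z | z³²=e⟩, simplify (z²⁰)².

Compute successive powers of (z²⁰), reducing at each step:
  (z²⁰)²: (z²⁰) · z²⁰ = z⁸

Answer: z⁸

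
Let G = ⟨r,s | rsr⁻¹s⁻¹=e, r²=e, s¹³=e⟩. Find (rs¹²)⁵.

Compute successive powers of (rs¹²), reducing at each step:
  (rs¹²)²: (rs¹²) · r = s¹²;   (s¹²) · s¹² = s¹¹
  (rs¹²)³: (s¹¹) · r = rs¹¹;   (rs¹¹) · s¹² = rs¹⁰
  (rs¹²)⁴: (rs¹⁰) · r = s¹⁰;   (s¹⁰) · s¹² = s⁹
  (rs¹²)⁵: (s⁹) · r = rs⁹;   (rs⁹) · s¹² = rs⁸

Answer: rs⁸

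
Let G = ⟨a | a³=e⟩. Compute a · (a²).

Compute a · (a²) by multiplying left to right and reducing via the relations at each step:
  a · a² = e

Answer: e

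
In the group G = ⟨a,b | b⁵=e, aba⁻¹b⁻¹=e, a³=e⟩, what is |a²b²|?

Compute successive powers until reaching e:
  (a²b²)¹ = a²b², (a²b²)² = ab⁴, (a²b²)³ = b, (a²b²)⁴ = a²b³, (a²b²)⁵ = a, (a²b²)⁶ = b², (a²b²)⁷ = a²b⁴, (a²b²)⁸ = ab, (a²b²)⁹ = b³, (a²b²)¹⁰ = a², (a²b²)¹¹ = ab², (a²b²)¹² = b⁴, (a²b²)¹³ = a²b, (a²b²)¹⁴ = ab³, (a²b²)¹⁵ = e.
The smallest positive k with (a²b²)ᵏ = e is 15.

Answer: 15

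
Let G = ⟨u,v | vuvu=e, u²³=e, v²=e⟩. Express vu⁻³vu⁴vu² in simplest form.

Multiply left to right, reducing at each step:
  v · u⁻³ = u³v
  (u³v) · v = u³
  (u³) · u⁴ = u⁷
  (u⁷) · v = u⁷v
  (u⁷v) · u² = u⁵v

Answer: u⁵v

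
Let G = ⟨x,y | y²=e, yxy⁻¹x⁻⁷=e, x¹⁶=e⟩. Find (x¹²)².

Compute successive powers of (x¹²), reducing at each step:
  (x¹²)²: (x¹²) · x¹² = x⁸

Answer: x⁸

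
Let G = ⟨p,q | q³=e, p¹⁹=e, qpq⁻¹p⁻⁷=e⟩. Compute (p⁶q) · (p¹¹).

Compute (p⁶q) · (p¹¹) by multiplying left to right and reducing via the relations at each step:
  (p⁶q) · p¹¹ = p⁷q

Answer: p⁷q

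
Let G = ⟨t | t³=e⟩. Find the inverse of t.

The order of t is 3 (smallest k with tᵏ = e), so t⁻¹ = t² = t².
Check: t · (t²) → t · t² = e, giving e as required.

Answer: t²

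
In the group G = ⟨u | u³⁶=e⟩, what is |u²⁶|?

Compute successive powers until reaching e:
  (u²⁶)¹ = u²⁶, (u²⁶)² = u¹⁶, (u²⁶)³ = u⁶, (u²⁶)⁴ = u³², (u²⁶)⁵ = u²², (u²⁶)⁶ = u¹², (u²⁶)⁷ = u², (u²⁶)⁸ = u²⁸, (u²⁶)⁹ = u¹⁸, (u²⁶)¹⁰ = u⁸, (u²⁶)¹¹ = u³⁴, (u²⁶)¹² = u²⁴, (u²⁶)¹³ = u¹⁴, (u²⁶)¹⁴ = u⁴, (u²⁶)¹⁵ = u³⁰, (u²⁶)¹⁶ = u²⁰, (u²⁶)¹⁷ = u¹⁰, (u²⁶)¹⁸ = e.
The smallest positive k with (u²⁶)ᵏ = e is 18.

Answer: 18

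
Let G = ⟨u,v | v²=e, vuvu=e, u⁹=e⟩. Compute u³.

Compute successive powers of u, reducing at each step:
  u²: u · u = u²
  u³: (u²) · u = u³

Answer: u³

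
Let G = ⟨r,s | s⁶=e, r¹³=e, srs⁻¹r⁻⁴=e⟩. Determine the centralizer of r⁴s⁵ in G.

⟨r⁴s⁵⟩ ⊆ C_G(r⁴s⁵) since powers of r⁴s⁵ commute with r⁴s⁵; so |C_G(r⁴s⁵)| ≥ |⟨r⁴s⁵⟩| = 6.
By orbit–stabilizer, |C_G(r⁴s⁵)| = |G| / |conj. class of r⁴s⁵| = 78 / 13 = 6.
The 6 elements commuting with r⁴s⁵ are {e, r²s³, r⁴s⁵, r⁵s⁴, r¹⁰s, r¹¹s²}.

Answer: {e, r²s³, r⁴s⁵, r⁵s⁴, r¹⁰s, r¹¹s²}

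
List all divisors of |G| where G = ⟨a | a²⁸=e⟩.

|G| = 28 = 2² · 7. By Lagrange's theorem the order of any subgroup divides 28; the divisors of 28 are 1, 2, 4, 7, 14, 28.

Answer: 1, 2, 4, 7, 14, 28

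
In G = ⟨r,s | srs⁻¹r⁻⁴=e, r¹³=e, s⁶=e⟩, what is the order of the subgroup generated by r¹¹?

|⟨r¹¹⟩| equals the order of r¹¹. Compute successive powers until reaching e:
  (r¹¹)¹ = r¹¹, (r¹¹)² = r⁹, (r¹¹)³ = r⁷, (r¹¹)⁴ = r⁵, (r¹¹)⁵ = r³, (r¹¹)⁶ = r, (r¹¹)⁷ = r¹², (r¹¹)⁸ = r¹⁰, (r¹¹)⁹ = r⁸, (r¹¹)¹⁰ = r⁶, (r¹¹)¹¹ = r⁴, (r¹¹)¹² = r², (r¹¹)¹³ = e.
The smallest positive k with (r¹¹)ᵏ = e is 13, so |⟨r¹¹⟩| = 13.

Answer: 13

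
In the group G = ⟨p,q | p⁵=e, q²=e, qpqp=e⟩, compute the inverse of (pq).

The order of (pq) is 2 (smallest k with (pq)ᵏ = e), so (pq)⁻¹ = (pq)¹ = pq.
Check: (pq) · (pq) → (pq) · p = q;   q · q = e, giving e as required.

Answer: pq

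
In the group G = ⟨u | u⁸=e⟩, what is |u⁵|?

Compute successive powers until reaching e:
  (u⁵)¹ = u⁵, (u⁵)² = u², (u⁵)³ = u⁷, (u⁵)⁴ = u⁴, (u⁵)⁵ = u, (u⁵)⁶ = u⁶, (u⁵)⁷ = u³, (u⁵)⁸ = e.
The smallest positive k with (u⁵)ᵏ = e is 8.

Answer: 8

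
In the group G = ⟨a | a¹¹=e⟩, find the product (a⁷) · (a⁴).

Compute (a⁷) · (a⁴) by multiplying left to right and reducing via the relations at each step:
  (a⁷) · a⁴ = e

Answer: e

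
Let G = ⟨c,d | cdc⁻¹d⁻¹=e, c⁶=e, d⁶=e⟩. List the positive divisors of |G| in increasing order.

|G| = 36 = 2² · 3². By Lagrange's theorem the order of any subgroup divides 36; the divisors of 36 are 1, 2, 3, 4, 6, 9, 12, 18, 36.

Answer: 1, 2, 3, 4, 6, 9, 12, 18, 36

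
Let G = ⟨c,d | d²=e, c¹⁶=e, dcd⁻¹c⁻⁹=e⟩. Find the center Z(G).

An element z ∈ Z(G) iff z commutes with every generator.
For example c² is central: (c²)·c = c³ = c·(c²); (c²)·d = c²d = d·(c²).
Whereas c ∉ Z(G) since c·d = cd ≠ c⁹d = d·c.
Checking each of the 32 elements this way gives Z(G) = {e, c², c⁴, c⁶, c⁸, c¹⁰, c¹², c¹⁴}, of order 8.

Answer: {e, c², c⁴, c⁶, c⁸, c¹⁰, c¹², c¹⁴}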